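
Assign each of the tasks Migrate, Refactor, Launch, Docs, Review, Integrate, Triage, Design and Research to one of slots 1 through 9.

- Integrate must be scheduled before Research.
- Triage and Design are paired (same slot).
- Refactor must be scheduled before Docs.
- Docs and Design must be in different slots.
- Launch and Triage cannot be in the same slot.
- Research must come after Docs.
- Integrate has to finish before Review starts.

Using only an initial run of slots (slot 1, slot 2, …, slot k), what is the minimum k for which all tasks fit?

3 slots

The precedence chain requires at least 3 distinct slots.
3 works (last occupied slot: 3): for example Review -> 2; Research -> 3; Integrate -> 1; Migrate -> 1; Docs -> 2; Launch -> 1; Design -> 3; Triage -> 3; Refactor -> 1.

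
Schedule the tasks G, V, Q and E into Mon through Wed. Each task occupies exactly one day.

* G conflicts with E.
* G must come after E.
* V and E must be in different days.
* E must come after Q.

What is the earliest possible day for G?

Precedence pushes G to at least Wed.
G at Wed is achievable: G=Wed, Q=Mon, V=Mon, E=Tue.

Wed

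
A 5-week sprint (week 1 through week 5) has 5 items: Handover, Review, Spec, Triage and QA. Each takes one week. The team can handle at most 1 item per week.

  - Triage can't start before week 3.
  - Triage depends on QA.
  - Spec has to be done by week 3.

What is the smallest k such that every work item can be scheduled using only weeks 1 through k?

5 weeks

The precedence chain requires at least 2 distinct weeks.
With at most 1 per week and 5 work items, at least 5 weeks are needed.
Triage can't be placed before week 3, so the schedule must run through at least week 3.
5 works (last occupied week: week 5): for example Handover=week 4, Spec=week 1, QA=week 2, Review=week 5, Triage=week 3.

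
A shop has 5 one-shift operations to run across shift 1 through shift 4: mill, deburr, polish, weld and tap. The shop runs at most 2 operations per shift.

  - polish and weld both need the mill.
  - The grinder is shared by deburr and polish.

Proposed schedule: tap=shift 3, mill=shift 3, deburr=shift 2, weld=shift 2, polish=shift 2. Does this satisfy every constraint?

The shop runs at most 2 operations per shift — violated.
The grinder is shared by deburr and polish — violated.
polish and weld both need the mill — violated.

No — it violates: The grinder is shared by deburr and polish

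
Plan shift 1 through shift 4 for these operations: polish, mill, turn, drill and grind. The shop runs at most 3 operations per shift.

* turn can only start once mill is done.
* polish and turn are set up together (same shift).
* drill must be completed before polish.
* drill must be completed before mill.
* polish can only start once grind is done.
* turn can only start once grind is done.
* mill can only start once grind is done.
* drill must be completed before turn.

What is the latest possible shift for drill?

Downstream work caps drill at shift 2.
drill at shift 2 is achievable: mill=shift 3; grind=shift 1; drill=shift 2; turn=shift 4; polish=shift 4.

shift 2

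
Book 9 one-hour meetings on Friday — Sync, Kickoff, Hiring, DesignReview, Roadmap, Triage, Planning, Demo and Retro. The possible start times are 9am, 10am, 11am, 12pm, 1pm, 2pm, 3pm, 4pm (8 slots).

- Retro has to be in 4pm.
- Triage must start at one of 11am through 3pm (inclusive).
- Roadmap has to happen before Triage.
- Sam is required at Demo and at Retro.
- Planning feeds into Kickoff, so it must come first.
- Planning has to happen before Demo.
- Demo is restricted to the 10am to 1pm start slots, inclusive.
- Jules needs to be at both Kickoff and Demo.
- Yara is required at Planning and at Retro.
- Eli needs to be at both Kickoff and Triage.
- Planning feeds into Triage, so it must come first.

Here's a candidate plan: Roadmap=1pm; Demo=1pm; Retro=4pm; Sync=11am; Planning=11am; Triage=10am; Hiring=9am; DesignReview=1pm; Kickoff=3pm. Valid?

Invalid. Triage must start at one of 11am through 3pm (inclusive).

Planning feeds into Triage, so it must come first — violated.
Yara is required at Planning and at Retro — holds.
Jules needs to be at both Kickoff and Demo — holds.
Retro has to be in 4pm — holds.
Triage must start at one of 11am through 3pm (inclusive) — violated.
Roadmap has to happen before Triage — violated.
Eli needs to be at both Kickoff and Triage — holds.
Demo is restricted to the 10am to 1pm start slots, inclusive — holds.
Sam is required at Demo and at Retro — holds.
Planning has to happen before Demo — holds.
Planning feeds into Kickoff, so it must come first — holds.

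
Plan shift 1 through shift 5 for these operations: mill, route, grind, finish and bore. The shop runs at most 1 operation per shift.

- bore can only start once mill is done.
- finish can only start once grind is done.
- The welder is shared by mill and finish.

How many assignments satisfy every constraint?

30

Splitting on mill: it can be shift 1 (12), shift 2 (9), shift 3 (6), shift 4 (3). Listing each branch's schedules as (route, grind, finish, bore) by shift number:
mill=shift 1: (2,3,4,5) (2,3,5,4) (2,4,5,3) (3,2,4,5) (3,2,5,4) (3,4,5,2) (4,2,3,5) (4,2,5,3) (4,3,5,2) (5,2,3,4) (5,2,4,3) (5,3,4,2) — 12.
mill=shift 2: (1,3,4,5) (1,3,5,4) (1,4,5,3) (3,1,4,5) (3,1,5,4) (4,1,3,5) (4,1,5,3) (5,1,3,4) (5,1,4,3) — 9.
mill=shift 3: (1,2,4,5) (1,2,5,4) (2,1,4,5) (2,1,5,4) (4,1,2,5) (5,1,2,4) — 6.
mill=shift 4: (1,2,3,5) (2,1,3,5) (3,1,2,5) — 3.
Summing: 12 + 9 + 6 + 3 = 30.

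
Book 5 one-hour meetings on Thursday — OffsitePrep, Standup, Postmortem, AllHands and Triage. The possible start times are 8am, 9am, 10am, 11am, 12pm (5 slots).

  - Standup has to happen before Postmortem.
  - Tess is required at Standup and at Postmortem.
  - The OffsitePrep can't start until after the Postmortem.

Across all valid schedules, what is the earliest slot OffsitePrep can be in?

10am

Precedence pushes OffsitePrep to at least 10am.
OffsitePrep at 10am is achievable: Standup -> 8am; OffsitePrep -> 10am; AllHands -> 8am; Postmortem -> 9am; Triage -> 8am.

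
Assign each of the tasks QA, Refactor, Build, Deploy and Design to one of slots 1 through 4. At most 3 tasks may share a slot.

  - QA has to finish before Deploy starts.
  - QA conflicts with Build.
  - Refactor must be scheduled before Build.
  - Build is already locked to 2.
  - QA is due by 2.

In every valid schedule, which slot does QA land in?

QA's window is 1–2.
Build is fixed at 2, and QA can't share a slot with Build.
So QA must be 1.

1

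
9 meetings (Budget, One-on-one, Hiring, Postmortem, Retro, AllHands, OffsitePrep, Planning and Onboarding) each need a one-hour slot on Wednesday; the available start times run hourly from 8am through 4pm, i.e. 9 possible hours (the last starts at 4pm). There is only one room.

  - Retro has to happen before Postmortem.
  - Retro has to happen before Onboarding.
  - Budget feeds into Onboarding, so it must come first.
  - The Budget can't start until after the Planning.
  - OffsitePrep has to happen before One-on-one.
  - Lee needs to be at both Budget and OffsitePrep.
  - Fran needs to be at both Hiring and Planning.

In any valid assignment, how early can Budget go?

Precedence pushes Budget to at least 9am; downstream work caps Budget at 3pm.
Budget at 9am is achievable: Planning in 8am; Postmortem in 2pm; Retro in 10am; Hiring in 3pm; One-on-one in 1pm; AllHands in 4pm; OffsitePrep in 12pm; Onboarding in 11am; Budget in 9am.

9am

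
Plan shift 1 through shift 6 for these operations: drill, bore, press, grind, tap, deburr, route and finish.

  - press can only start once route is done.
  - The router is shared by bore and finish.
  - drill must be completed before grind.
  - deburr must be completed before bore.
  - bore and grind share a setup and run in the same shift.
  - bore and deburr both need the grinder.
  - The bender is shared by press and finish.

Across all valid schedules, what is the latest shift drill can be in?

shift 5

Downstream work caps drill at shift 5.
drill at shift 5 is achievable: tap in shift 1, route in shift 1, drill in shift 5, deburr in shift 1, grind in shift 6, press in shift 2, bore in shift 6, finish in shift 1.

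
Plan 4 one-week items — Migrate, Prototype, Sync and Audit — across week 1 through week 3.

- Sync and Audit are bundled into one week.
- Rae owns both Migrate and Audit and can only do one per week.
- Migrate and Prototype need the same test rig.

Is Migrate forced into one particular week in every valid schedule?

No

Migrate can be week 1 (e.g. Prototype=week 2, Sync=week 2, Migrate=week 1, Audit=week 2) or week 2 (e.g. Sync in week 1, Audit in week 1, Migrate in week 2, Prototype in week 1).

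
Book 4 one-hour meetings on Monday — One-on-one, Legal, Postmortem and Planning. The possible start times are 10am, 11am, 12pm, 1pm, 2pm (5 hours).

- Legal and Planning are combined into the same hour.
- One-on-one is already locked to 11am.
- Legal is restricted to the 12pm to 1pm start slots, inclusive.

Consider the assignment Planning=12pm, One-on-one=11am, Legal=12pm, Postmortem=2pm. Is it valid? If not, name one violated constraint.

Yes

Legal is restricted to the 12pm to 1pm start slots, inclusive — holds.
One-on-one is already locked to 11am — holds.
Legal and Planning are combined into the same hour — holds.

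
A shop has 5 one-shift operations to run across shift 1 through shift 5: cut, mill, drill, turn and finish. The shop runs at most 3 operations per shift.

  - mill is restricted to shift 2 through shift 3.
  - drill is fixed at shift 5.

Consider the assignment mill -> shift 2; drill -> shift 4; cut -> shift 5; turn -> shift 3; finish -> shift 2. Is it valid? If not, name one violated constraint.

No. drill is fixed at shift 5 is not satisfied.

mill is restricted to shift 2 through shift 3 — holds.
drill is fixed at shift 5 — violated.
The shop runs at most 3 operations per shift — holds.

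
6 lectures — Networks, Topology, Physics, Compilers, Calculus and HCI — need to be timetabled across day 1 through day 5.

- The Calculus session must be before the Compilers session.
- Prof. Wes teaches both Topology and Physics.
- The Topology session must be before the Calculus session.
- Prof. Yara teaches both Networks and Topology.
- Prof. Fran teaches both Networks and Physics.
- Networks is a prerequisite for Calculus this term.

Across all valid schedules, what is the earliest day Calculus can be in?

day 3

Precedence pushes Calculus to at least day 2; downstream work caps Calculus at day 4.
Calculus at day 3 is achievable: Compilers=day 4; Calculus=day 3; Networks=day 1; Physics=day 3; HCI=day 1; Topology=day 2.
Nothing earlier works — the conflict constraints rule out every day before day 3.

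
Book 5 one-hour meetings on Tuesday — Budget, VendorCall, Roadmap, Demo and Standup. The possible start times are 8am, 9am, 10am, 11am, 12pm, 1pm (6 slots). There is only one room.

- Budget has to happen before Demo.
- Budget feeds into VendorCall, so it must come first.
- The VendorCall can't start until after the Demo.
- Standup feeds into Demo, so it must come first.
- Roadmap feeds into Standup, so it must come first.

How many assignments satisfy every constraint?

18

Splitting on Budget: it can be 8am (5), 9am (5), 10am (5), 11am (3). Listing each branch's schedules as (VendorCall, Roadmap, Demo, Standup):
Budget=8am: (12pm,9am,11am,10am) (1pm,9am,11am,10am) (1pm,9am,12pm,10am) (1pm,9am,12pm,11am) (1pm,10am,12pm,11am) — 5.
Budget=9am: (12pm,8am,11am,10am) (1pm,8am,11am,10am) (1pm,8am,12pm,10am) (1pm,8am,12pm,11am) (1pm,10am,12pm,11am) — 5.
Budget=10am: (12pm,8am,11am,9am) (1pm,8am,11am,9am) (1pm,8am,12pm,9am) (1pm,8am,12pm,11am) (1pm,9am,12pm,11am) — 5.
Budget=11am: (1pm,8am,12pm,9am) (1pm,8am,12pm,10am) (1pm,9am,12pm,10am) — 3.
Summing: 5 + 5 + 5 + 3 = 18.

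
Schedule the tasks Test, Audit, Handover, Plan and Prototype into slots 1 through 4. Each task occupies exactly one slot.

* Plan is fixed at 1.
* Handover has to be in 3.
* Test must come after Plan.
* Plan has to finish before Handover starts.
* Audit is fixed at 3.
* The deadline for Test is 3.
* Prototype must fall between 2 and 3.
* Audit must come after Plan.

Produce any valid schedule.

Audit=3, Prototype=2, Handover=3, Test=2, Plan=1

Checking: Plan(1) before Test(2); Plan(1) before Handover(3); Plan(1) before Audit(3); Test=2 in [1,3]; Audit=3 in [3,3]; Prototype=2 in [2,3]; Plan=1 in [1,1]; Handover=3 in [3,3].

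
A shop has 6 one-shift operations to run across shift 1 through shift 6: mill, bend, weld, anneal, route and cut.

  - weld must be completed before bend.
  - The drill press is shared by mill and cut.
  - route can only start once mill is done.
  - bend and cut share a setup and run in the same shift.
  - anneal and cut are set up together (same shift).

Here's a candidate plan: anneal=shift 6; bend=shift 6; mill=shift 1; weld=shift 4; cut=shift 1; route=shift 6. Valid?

No — it violates: The drill press is shared by mill and cut

anneal and cut are set up together (same shift) — violated.
route can only start once mill is done — holds.
bend and cut share a setup and run in the same shift — violated.
weld must be completed before bend — holds.
The drill press is shared by mill and cut — violated.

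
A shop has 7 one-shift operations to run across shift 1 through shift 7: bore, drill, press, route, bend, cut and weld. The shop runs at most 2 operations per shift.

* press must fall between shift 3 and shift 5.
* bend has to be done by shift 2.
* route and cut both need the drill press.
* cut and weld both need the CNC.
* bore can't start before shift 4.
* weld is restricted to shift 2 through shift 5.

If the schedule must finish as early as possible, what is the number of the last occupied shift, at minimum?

With at most 2 per shift and 7 operations, at least 4 shifts are needed.
bore can't be placed before shift 4, so the schedule must run through at least shift 4.
4 works (last occupied shift: shift 4): for example drill=shift 1; cut=shift 3; bore=shift 4; weld=shift 2; press=shift 3; bend=shift 1; route=shift 2.

4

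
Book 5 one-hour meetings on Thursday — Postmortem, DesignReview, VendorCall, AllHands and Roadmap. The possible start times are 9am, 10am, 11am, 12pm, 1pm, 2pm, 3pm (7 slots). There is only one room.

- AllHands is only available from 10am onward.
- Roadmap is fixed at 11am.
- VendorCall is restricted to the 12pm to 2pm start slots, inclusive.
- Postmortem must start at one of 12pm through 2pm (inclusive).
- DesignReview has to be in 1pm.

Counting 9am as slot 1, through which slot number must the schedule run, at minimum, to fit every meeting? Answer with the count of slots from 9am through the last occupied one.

With at most 1 per slot and 5 meetings, at least 5 slots are needed.
DesignReview can't be placed before 1pm — that is slot 5 counting from 9am — so the schedule must run through at least 5 slots.
Could 5 slots be enough, i.e. nothing placed later than 1pm? No: Postmortem's window within 5 slots is {12pm, 1pm}; DesignReview's window within 5 slots is {1pm}; VendorCall's window within 5 slots is {12pm, 1pm}; Postmortem can't use 1pm, already full with DesignReview (limit 1) → {12pm}; VendorCall can't use 1pm, already full with DesignReview (limit 1) → {12pm}; that puts Postmortem and VendorCall all in 12pm — more than 1 per slot.
So 5 slots is not enough.
6 works (last occupied slot: 2pm): for example Postmortem in 12pm, VendorCall in 2pm, AllHands in 10am, Roadmap in 11am, DesignReview in 1pm.

6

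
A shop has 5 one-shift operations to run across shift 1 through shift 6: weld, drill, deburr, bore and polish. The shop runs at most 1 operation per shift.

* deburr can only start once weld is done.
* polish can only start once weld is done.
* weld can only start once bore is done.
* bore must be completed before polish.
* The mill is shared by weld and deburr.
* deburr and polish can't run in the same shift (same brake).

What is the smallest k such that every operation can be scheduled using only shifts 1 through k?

The precedence chain requires at least 3 distinct shifts.
With at most 1 per shift and 5 operations, at least 5 shifts are needed.
5 works (last occupied shift: shift 5): for example deburr=shift 4; bore=shift 1; polish=shift 3; drill=shift 5; weld=shift 2.

5 shifts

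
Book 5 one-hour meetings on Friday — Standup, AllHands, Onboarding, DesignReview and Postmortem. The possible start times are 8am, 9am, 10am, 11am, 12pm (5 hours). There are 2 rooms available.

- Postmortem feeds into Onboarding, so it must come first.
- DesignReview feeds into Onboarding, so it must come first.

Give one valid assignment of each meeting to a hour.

AllHands in 10am, Standup in 9am, Postmortem in 8am, DesignReview in 8am, Onboarding in 9am

Checking: Postmortem(8am) before Onboarding(9am); DesignReview(8am) before Onboarding(9am); max 2 per hour (cap 2).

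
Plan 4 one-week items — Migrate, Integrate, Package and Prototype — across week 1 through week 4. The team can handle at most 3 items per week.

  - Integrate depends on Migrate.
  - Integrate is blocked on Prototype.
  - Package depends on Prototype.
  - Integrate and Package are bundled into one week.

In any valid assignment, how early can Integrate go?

week 2

Precedence pushes Integrate to at least week 2.
Integrate at week 2 is achievable: Prototype -> week 1, Package -> week 2, Migrate -> week 1, Integrate -> week 2.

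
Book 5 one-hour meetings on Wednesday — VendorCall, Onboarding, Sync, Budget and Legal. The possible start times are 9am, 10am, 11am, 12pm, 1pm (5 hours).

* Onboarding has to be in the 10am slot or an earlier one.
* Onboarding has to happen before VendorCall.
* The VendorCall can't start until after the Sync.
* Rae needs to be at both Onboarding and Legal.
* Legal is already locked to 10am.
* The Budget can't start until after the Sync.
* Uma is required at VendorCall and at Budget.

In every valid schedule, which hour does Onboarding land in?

Onboarding's window is 9am–10am.
Legal is fixed at 10am, and Onboarding can't share a hour with Legal.
So Onboarding must be 9am.

9am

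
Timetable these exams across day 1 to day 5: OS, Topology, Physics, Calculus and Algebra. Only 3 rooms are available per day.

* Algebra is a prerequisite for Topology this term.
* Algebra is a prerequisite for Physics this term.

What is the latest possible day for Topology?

Precedence pushes Topology to at least day 2.
Topology at day 5 is achievable: Physics in day 2, Topology in day 5, OS in day 1, Calculus in day 1, Algebra in day 1.

day 5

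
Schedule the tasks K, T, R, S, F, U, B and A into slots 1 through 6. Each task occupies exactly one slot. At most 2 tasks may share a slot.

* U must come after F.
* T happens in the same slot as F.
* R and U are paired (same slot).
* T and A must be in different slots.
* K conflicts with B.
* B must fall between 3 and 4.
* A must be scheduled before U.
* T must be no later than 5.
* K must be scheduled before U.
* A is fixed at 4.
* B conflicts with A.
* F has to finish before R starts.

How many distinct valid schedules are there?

47

Splitting on K: it can be 1 (12), 2 (12), 4 (15), 5 (8). Listing each branch's schedules as (T, R, S, F, U, B, A):
K=1: (2,5,1,2,5,3,4) (2,5,3,2,5,3,4) (2,5,4,2,5,3,4) (2,5,6,2,5,3,4) (2,6,1,2,6,3,4) (2,6,3,2,6,3,4) (2,6,4,2,6,3,4) (2,6,5,2,6,3,4) (5,6,1,5,6,3,4) (5,6,2,5,6,3,4) (5,6,3,5,6,3,4) (5,6,4,5,6,3,4) — 12.
K=2: (1,5,2,1,5,3,4) (1,5,3,1,5,3,4) (1,5,4,1,5,3,4) (1,5,6,1,5,3,4) (1,6,2,1,6,3,4) (1,6,3,1,6,3,4) (1,6,4,1,6,3,4) (1,6,5,1,6,3,4) (5,6,1,5,6,3,4) (5,6,2,5,6,3,4) (5,6,3,5,6,3,4) (5,6,4,5,6,3,4) — 12.
K=4: (1,5,2,1,5,3,4) (1,5,3,1,5,3,4) (1,5,6,1,5,3,4) (1,6,2,1,6,3,4) (1,6,3,1,6,3,4) (1,6,5,1,6,3,4) (2,5,1,2,5,3,4) (2,5,3,2,5,3,4) (2,5,6,2,5,3,4) (2,6,1,2,6,3,4) (2,6,3,2,6,3,4) (2,6,5,2,6,3,4) (5,6,1,5,6,3,4) (5,6,2,5,6,3,4) (5,6,3,5,6,3,4) — 15.
K=5: (1,6,2,1,6,3,4) (1,6,3,1,6,3,4) (1,6,4,1,6,3,4) (1,6,5,1,6,3,4) (2,6,1,2,6,3,4) (2,6,3,2,6,3,4) (2,6,4,2,6,3,4) (2,6,5,2,6,3,4) — 8.
Summing: 12 + 12 + 15 + 8 = 47.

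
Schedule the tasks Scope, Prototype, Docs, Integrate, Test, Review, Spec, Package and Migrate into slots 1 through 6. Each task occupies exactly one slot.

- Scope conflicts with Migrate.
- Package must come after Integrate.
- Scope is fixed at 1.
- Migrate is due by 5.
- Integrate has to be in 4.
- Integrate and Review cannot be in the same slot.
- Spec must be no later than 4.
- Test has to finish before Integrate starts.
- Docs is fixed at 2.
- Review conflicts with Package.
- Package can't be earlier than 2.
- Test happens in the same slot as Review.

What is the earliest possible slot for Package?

Package is available from 2; precedence pushes Package to at least 5.
Package at 5 is achievable: Prototype -> 1; Package -> 5; Scope -> 1; Docs -> 2; Migrate -> 2; Integrate -> 4; Spec -> 1; Test -> 1; Review -> 1.

5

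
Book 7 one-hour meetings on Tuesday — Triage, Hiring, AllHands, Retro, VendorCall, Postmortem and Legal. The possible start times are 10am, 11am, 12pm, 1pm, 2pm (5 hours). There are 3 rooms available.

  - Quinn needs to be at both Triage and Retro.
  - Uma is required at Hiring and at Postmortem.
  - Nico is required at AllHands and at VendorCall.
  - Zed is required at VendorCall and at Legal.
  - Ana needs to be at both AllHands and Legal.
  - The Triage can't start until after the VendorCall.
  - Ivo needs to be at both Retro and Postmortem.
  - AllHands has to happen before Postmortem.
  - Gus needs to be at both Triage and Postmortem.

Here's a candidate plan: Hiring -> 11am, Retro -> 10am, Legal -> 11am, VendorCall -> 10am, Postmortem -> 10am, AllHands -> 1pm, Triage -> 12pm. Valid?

There are 3 rooms available — holds.
Quinn needs to be at both Triage and Retro — holds.
Gus needs to be at both Triage and Postmortem — holds.
AllHands has to happen before Postmortem — violated.
Ivo needs to be at both Retro and Postmortem — violated.
The Triage can't start until after the VendorCall — holds.
Zed is required at VendorCall and at Legal — holds.
Ana needs to be at both AllHands and Legal — holds.
Nico is required at AllHands and at VendorCall — holds.
Uma is required at Hiring and at Postmortem — holds.

Invalid. Ivo needs to be at both Retro and Postmortem.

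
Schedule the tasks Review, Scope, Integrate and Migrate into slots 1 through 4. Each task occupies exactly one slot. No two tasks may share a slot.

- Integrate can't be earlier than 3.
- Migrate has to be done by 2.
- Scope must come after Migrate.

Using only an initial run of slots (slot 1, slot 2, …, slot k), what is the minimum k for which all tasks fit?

The precedence chain requires at least 2 distinct slots.
With at most 1 per slot and 4 tasks, at least 4 slots are needed.
Integrate can't be placed before 3, so the schedule must run through at least slot 3.
4 works (last occupied slot: 4): for example Migrate=1; Review=4; Scope=2; Integrate=3.

4 slots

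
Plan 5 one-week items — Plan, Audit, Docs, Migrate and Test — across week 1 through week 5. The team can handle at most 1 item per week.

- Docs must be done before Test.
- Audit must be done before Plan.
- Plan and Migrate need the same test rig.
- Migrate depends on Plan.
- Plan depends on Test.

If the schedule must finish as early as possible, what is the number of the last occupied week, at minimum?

week 5

The precedence chain requires at least 4 distinct weeks.
With at most 1 per week and 5 tasks, at least 5 weeks are needed.
5 works (last occupied week: week 5): for example Docs in week 1; Plan in week 4; Test in week 2; Audit in week 3; Migrate in week 5.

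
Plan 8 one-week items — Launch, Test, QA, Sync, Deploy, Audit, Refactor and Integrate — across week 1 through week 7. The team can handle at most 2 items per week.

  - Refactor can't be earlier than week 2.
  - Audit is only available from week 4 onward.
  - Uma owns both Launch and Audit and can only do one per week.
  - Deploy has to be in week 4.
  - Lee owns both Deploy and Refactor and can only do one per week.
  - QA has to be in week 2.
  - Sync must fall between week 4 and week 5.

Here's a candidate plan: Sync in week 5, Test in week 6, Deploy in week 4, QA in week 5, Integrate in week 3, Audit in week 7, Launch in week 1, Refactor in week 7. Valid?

QA has to be in week 2 — violated.
The team can handle at most 2 items per week — holds.
Uma owns both Launch and Audit and can only do one per week — holds.
Sync must fall between week 4 and week 5 — holds.
Audit is only available from week 4 onward — holds.
Deploy has to be in week 4 — holds.
Refactor can't be earlier than week 2 — holds.
Lee owns both Deploy and Refactor and can only do one per week — holds.

Invalid. QA has to be in week 2.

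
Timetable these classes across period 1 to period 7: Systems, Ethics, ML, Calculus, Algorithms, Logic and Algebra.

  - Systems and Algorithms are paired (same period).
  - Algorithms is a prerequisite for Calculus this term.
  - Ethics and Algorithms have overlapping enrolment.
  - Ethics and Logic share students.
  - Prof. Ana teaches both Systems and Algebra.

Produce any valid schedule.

Logic in period 1; Systems in period 1; Calculus in period 2; ML in period 1; Algorithms in period 1; Algebra in period 2; Ethics in period 2

Checking: Algorithms(period 1) before Calculus(period 2); Ethics(period 2) != Algorithms(period 1); Ethics(period 2) != Logic(period 1); Systems(period 1) != Algebra(period 2); Systems = Algorithms = period 1.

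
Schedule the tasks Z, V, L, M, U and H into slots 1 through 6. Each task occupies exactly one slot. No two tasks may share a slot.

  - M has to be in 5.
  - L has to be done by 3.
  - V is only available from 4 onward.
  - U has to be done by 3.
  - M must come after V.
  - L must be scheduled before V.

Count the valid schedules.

Splitting on Z: it can be 1 (2), 2 (2), 3 (2), 6 (6). Listing each branch's schedules as (V, L, M, U, H):
Z=1: (4,2,5,3,6) (4,3,5,2,6) — 2.
Z=2: (4,1,5,3,6) (4,3,5,1,6) — 2.
Z=3: (4,1,5,2,6) (4,2,5,1,6) — 2.
Z=6: (4,1,5,2,3) (4,1,5,3,2) (4,2,5,1,3) (4,2,5,3,1) (4,3,5,1,2) (4,3,5,2,1) — 6.
Summing: 2 + 2 + 2 + 6 = 12.

12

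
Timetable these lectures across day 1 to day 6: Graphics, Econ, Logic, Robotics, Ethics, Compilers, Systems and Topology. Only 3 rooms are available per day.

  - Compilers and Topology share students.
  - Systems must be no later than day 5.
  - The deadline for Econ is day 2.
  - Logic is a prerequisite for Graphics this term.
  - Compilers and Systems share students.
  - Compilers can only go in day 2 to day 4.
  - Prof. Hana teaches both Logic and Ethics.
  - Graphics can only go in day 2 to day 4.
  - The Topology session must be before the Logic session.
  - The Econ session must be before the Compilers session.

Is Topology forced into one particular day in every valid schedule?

Topology can be day 1 (e.g. Topology in day 1, Systems in day 1, Econ in day 1, Robotics in day 2, Graphics in day 3, Ethics in day 3, Compilers in day 2, Logic in day 2) or day 2 (e.g. Robotics -> day 1, Systems -> day 1, Logic -> day 3, Compilers -> day 3, Ethics -> day 2, Topology -> day 2, Graphics -> day 4, Econ -> day 1).

No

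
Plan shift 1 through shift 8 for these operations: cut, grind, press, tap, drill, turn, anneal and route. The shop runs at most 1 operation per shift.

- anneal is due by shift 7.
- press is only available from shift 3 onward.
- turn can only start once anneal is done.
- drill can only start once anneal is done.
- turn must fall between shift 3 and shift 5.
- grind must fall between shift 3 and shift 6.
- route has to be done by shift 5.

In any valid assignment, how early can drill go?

shift 2

Precedence pushes drill to at least shift 2.
drill at shift 2 is achievable: cut in shift 7, route in shift 5, grind in shift 4, anneal in shift 1, turn in shift 3, press in shift 6, drill in shift 2, tap in shift 8.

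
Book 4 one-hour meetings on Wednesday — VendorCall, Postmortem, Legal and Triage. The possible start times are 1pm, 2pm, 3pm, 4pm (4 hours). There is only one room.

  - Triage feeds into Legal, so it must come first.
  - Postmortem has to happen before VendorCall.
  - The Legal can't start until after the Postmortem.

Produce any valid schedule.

Triage in 2pm; Postmortem in 1pm; Legal in 3pm; VendorCall in 4pm

Checking: Postmortem(1pm) before Legal(3pm); Triage(2pm) before Legal(3pm); Postmortem(1pm) before VendorCall(4pm); max 1 per hour (cap 1).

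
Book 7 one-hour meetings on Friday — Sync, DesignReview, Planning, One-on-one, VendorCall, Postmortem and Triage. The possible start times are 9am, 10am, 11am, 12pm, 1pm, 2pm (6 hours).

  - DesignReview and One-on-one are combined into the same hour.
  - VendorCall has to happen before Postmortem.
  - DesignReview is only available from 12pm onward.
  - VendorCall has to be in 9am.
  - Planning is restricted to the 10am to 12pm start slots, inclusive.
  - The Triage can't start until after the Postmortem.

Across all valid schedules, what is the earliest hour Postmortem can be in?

Precedence pushes Postmortem to at least 10am; downstream work caps Postmortem at 1pm.
Postmortem at 10am is achievable: VendorCall -> 9am; Planning -> 10am; Sync -> 9am; DesignReview -> 12pm; One-on-one -> 12pm; Postmortem -> 10am; Triage -> 11am.

10am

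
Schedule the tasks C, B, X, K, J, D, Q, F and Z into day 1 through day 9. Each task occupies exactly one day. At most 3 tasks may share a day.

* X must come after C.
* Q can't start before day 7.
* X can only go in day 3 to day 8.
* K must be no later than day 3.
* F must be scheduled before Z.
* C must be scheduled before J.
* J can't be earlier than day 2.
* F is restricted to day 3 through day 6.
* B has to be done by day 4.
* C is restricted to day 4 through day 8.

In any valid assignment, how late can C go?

C is available from day 4; C's own window allows nothing later than day 8; downstream work caps C at day 7.
C at day 7 is achievable: K=day 1; F=day 3; Z=day 4; B=day 1; J=day 8; Q=day 7; C=day 7; D=day 1; X=day 8.

day 7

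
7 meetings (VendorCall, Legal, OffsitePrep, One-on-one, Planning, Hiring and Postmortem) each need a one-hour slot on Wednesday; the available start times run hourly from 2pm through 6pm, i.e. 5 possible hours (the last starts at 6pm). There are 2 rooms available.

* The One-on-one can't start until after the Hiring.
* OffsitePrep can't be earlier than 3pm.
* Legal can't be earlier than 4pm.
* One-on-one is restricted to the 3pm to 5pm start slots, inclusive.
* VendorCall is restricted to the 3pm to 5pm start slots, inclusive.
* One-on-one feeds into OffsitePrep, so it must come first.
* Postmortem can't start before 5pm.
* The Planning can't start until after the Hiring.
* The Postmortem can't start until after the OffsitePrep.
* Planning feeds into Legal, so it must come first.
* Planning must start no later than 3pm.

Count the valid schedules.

21

Splitting on VendorCall: it can be 3pm (3), 4pm (9), 5pm (9). Listing each branch's schedules as (Legal, OffsitePrep, One-on-one, Planning, Hiring, Postmortem):
VendorCall=3pm: (4pm,5pm,4pm,3pm,2pm,6pm) (5pm,5pm,4pm,3pm,2pm,6pm) (6pm,5pm,4pm,3pm,2pm,6pm) — 3.
VendorCall=4pm: (4pm,5pm,3pm,3pm,2pm,6pm) (5pm,4pm,3pm,3pm,2pm,5pm) (5pm,4pm,3pm,3pm,2pm,6pm) (5pm,5pm,3pm,3pm,2pm,6pm) (5pm,5pm,4pm,3pm,2pm,6pm) (6pm,4pm,3pm,3pm,2pm,5pm) (6pm,4pm,3pm,3pm,2pm,6pm) (6pm,5pm,3pm,3pm,2pm,6pm) (6pm,5pm,4pm,3pm,2pm,6pm) — 9.
VendorCall=5pm: (4pm,4pm,3pm,3pm,2pm,5pm) (4pm,4pm,3pm,3pm,2pm,6pm) (4pm,5pm,3pm,3pm,2pm,6pm) (4pm,5pm,4pm,3pm,2pm,6pm) (5pm,4pm,3pm,3pm,2pm,6pm) (6pm,4pm,3pm,3pm,2pm,5pm) (6pm,4pm,3pm,3pm,2pm,6pm) (6pm,5pm,3pm,3pm,2pm,6pm) (6pm,5pm,4pm,3pm,2pm,6pm) — 9.
Summing: 3 + 9 + 9 = 21.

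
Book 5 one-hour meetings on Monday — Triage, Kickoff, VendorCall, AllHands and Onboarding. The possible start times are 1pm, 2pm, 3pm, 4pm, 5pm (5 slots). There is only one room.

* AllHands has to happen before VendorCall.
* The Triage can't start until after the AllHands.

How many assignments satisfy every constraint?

40

Splitting on Triage: it can be 2pm (6), 3pm (10), 4pm (12), 5pm (12). Listing each branch's schedules as (Kickoff, VendorCall, AllHands, Onboarding):
Triage=2pm: (3pm,4pm,1pm,5pm) (3pm,5pm,1pm,4pm) (4pm,3pm,1pm,5pm) (4pm,5pm,1pm,3pm) (5pm,3pm,1pm,4pm) (5pm,4pm,1pm,3pm) — 6.
Triage=3pm: (1pm,4pm,2pm,5pm) (1pm,5pm,2pm,4pm) (2pm,4pm,1pm,5pm) (2pm,5pm,1pm,4pm) (4pm,2pm,1pm,5pm) (4pm,5pm,1pm,2pm) (4pm,5pm,2pm,1pm) (5pm,2pm,1pm,4pm) (5pm,4pm,1pm,2pm) (5pm,4pm,2pm,1pm) — 10.
Triage=4pm: (1pm,3pm,2pm,5pm) (1pm,5pm,2pm,3pm) (1pm,5pm,3pm,2pm) (2pm,3pm,1pm,5pm) (2pm,5pm,1pm,3pm) (2pm,5pm,3pm,1pm) (3pm,2pm,1pm,5pm) (3pm,5pm,1pm,2pm) (3pm,5pm,2pm,1pm) (5pm,2pm,1pm,3pm) (5pm,3pm,1pm,2pm) (5pm,3pm,2pm,1pm) — 12.
Triage=5pm: (1pm,3pm,2pm,4pm) (1pm,4pm,2pm,3pm) (1pm,4pm,3pm,2pm) (2pm,3pm,1pm,4pm) (2pm,4pm,1pm,3pm) (2pm,4pm,3pm,1pm) (3pm,2pm,1pm,4pm) (3pm,4pm,1pm,2pm) (3pm,4pm,2pm,1pm) (4pm,2pm,1pm,3pm) (4pm,3pm,1pm,2pm) (4pm,3pm,2pm,1pm) — 12.
Summing: 6 + 10 + 12 + 12 = 40.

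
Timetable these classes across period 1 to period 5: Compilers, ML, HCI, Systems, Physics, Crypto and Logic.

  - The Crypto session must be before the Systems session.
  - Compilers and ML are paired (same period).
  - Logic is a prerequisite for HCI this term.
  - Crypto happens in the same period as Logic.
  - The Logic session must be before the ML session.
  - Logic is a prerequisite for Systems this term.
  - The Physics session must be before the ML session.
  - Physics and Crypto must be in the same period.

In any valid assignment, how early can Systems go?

Precedence pushes Systems to at least period 2.
Systems at period 2 is achievable: ML=period 2; HCI=period 2; Compilers=period 2; Physics=period 1; Systems=period 2; Logic=period 1; Crypto=period 1.

period 2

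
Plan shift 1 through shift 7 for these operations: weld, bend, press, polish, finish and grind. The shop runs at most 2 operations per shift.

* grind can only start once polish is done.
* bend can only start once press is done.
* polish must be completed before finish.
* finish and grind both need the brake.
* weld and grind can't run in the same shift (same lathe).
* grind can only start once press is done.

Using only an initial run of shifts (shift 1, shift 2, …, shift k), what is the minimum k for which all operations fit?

3

The precedence chain requires at least 2 distinct shifts.
With at most 2 per shift and 6 operations, at least 3 shifts are needed.
3 works (last occupied shift: shift 3): for example finish -> shift 3; polish -> shift 1; bend -> shift 2; press -> shift 1; grind -> shift 2; weld -> shift 3.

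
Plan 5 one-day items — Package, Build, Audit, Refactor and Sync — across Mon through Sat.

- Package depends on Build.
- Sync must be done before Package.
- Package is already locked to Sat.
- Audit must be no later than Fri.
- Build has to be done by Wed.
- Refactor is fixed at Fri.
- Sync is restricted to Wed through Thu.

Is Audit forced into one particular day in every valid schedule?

Audit can be Mon (e.g. Package in Sat, Audit in Mon, Sync in Wed, Build in Mon, Refactor in Fri) or Tue (e.g. Package -> Sat; Build -> Mon; Audit -> Tue; Refactor -> Fri; Sync -> Wed).

No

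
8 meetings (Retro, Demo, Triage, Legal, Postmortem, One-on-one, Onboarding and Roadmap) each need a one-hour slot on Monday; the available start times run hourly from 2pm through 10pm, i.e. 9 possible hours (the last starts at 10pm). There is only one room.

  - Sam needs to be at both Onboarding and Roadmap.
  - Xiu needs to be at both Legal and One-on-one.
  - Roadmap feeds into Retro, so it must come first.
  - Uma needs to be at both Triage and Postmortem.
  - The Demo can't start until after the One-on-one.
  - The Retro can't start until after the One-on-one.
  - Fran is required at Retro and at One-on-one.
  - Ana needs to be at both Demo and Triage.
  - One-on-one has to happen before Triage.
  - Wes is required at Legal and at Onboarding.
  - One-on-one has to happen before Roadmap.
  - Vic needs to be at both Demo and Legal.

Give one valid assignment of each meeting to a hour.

Postmortem=8pm; Demo=5pm; One-on-one=2pm; Triage=6pm; Retro=4pm; Legal=7pm; Onboarding=9pm; Roadmap=3pm

Checking: Roadmap(3pm) before Retro(4pm); One-on-one(2pm) before Roadmap(3pm); One-on-one(2pm) before Demo(5pm); One-on-one(2pm) before Retro(4pm); One-on-one(2pm) before Triage(6pm); Demo(5pm) != Legal(7pm); Legal(7pm) != Onboarding(9pm); Legal(7pm) != One-on-one(2pm); Triage(6pm) != Postmortem(8pm); Retro(4pm) != One-on-one(2pm); Onboarding(9pm) != Roadmap(3pm); Demo(5pm) != Triage(6pm); max 1 per hour (cap 1).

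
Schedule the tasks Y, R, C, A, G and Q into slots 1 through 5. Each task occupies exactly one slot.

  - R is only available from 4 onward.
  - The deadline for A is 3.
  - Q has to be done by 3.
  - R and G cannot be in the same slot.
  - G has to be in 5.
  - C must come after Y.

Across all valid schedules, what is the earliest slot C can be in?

2

Precedence pushes C to at least 2.
C at 2 is achievable: Q -> 1, Y -> 1, R -> 4, A -> 1, G -> 5, C -> 2.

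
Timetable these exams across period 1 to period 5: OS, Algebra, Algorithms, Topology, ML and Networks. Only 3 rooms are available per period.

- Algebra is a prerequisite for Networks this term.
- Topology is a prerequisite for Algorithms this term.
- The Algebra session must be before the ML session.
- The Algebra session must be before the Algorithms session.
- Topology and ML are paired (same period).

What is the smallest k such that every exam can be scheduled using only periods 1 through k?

3 periods

The precedence chain requires at least 3 distinct periods.
With at most 3 per period and 6 exams, at least 2 periods are needed.
3 works (last occupied period: period 3): for example Topology in period 2; OS in period 1; Algebra in period 1; ML in period 2; Algorithms in period 3; Networks in period 2.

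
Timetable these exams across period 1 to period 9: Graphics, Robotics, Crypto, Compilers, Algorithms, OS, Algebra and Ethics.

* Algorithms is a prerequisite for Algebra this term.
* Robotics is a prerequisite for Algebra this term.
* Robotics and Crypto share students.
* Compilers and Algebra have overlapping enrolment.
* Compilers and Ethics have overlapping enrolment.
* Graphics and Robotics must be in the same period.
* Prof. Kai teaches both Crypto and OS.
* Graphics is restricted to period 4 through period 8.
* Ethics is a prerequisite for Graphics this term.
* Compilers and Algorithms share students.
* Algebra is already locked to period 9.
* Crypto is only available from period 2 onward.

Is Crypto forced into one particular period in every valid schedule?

No

Crypto can be period 2 (e.g. Ethics in period 1, Algorithms in period 1, OS in period 1, Crypto in period 2, Algebra in period 9, Graphics in period 4, Compilers in period 2, Robotics in period 4) or period 3 (e.g. Crypto -> period 3, Algorithms -> period 1, Robotics -> period 4, Algebra -> period 9, Ethics -> period 1, Compilers -> period 2, OS -> period 1, Graphics -> period 4).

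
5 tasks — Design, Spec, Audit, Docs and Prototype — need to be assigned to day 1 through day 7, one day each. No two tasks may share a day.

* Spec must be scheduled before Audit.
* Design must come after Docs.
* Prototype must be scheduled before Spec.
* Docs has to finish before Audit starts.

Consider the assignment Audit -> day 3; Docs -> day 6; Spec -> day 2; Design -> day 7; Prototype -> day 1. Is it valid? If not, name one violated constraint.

No. Docs has to finish before Audit starts is not satisfied.

Docs has to finish before Audit starts — violated.
No two tasks may share a day — holds.
Spec must be scheduled before Audit — holds.
Design must come after Docs — holds.
Prototype must be scheduled before Spec — holds.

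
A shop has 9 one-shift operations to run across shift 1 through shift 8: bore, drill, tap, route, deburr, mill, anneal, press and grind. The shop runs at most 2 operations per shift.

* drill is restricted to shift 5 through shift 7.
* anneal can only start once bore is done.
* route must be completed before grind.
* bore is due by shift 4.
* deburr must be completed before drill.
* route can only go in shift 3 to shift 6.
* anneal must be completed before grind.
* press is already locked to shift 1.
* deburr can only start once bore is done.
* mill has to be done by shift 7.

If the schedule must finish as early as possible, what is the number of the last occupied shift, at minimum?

The precedence chain requires at least 3 distinct shifts.
With at most 2 per shift and 9 operations, at least 5 shifts are needed.
drill can't be placed before shift 5, so the schedule must run through at least shift 5.
5 works (last occupied shift: shift 5): for example mill=shift 4; deburr=shift 2; press=shift 1; bore=shift 1; tap=shift 3; anneal=shift 2; grind=shift 4; route=shift 3; drill=shift 5.

shift 5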